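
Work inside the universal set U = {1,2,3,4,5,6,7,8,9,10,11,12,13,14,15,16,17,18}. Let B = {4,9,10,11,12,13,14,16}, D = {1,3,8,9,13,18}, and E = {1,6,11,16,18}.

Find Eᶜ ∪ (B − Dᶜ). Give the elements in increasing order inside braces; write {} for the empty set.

{2,3,4,5,7,8,9,10,12,13,14,15,17}

Eᶜ = {2,3,4,5,7,8,9,10,12,13,14,15,17}
Dᶜ = {2,4,5,6,7,10,11,12,14,15,16,17}
B − Dᶜ = {9,13}
Eᶜ ∪ (B − Dᶜ) = {2,3,4,5,7,8,9,10,12,13,14,15,17}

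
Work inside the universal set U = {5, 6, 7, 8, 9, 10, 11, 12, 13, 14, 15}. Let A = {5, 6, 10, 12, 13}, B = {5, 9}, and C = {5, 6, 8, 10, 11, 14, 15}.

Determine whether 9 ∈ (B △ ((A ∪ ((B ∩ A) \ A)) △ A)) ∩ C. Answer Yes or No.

9 ∈ B and 9 ∉ A, so 9 ∉ B ∩ A
9 ∉ (B ∩ A) and 9 ∉ A, so 9 ∉ (B ∩ A) \ A
9 ∉ A and 9 ∉ ((B ∩ A) \ A), so 9 ∉ A ∪ ((B ∩ A) \ A)
9 ∉ (A ∪ ((B ∩ A) \ A)) and 9 ∉ A, so 9 ∉ (A ∪ ((B ∩ A) \ A)) △ A
9 ∈ B and 9 ∉ ((A ∪ ((B ∩ A) \ A)) △ A), so 9 ∈ B △ ((A ∪ ((B ∩ A) \ A)) △ A)
9 ∈ (B △ ((A ∪ ((B ∩ A) \ A)) △ A)) and 9 ∉ C, so 9 ∉ (B △ ((A ∪ ((B ∩ A) \ A)) △ A)) ∩ C

No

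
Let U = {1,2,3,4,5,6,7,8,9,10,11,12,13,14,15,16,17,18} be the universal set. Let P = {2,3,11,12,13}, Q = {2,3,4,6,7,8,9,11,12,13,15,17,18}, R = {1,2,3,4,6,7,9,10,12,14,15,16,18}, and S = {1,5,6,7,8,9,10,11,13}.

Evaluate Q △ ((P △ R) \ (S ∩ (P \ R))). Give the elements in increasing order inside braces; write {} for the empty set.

{1,2,3,8,10,11,12,13,14,16,17}

P △ R = {1,4,6,7,9,10,11,13,14,15,16,18}
P \ R = {11,13}
S ∩ (P \ R) = {11,13}
(P △ R) \ (S ∩ (P \ R)) = {1,4,6,7,9,10,14,15,16,18}
Q △ ((P △ R) \ (S ∩ (P \ R))) = {1,2,3,8,10,11,12,13,14,16,17}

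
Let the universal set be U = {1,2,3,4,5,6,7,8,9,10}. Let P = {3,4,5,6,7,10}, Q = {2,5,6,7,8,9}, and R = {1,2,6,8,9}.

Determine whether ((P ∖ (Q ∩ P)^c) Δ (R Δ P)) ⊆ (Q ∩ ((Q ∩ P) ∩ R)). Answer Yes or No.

Q ∩ P = {5,6,7}
(Q ∩ P)^c = {1,2,3,4,8,9,10}
P ∖ (Q ∩ P)^c = {5,6,7}
R Δ P = {1,2,3,4,5,7,8,9,10}
(P ∖ (Q ∩ P)^c) Δ (R Δ P) = {1,2,3,4,6,8,9,10}
(Q ∩ P) ∩ R = {6}
Q ∩ ((Q ∩ P) ∩ R) = {6}
1 ∈ (P ∖ (Q ∩ P)^c) Δ (R Δ P) but 1 ∉ Q ∩ ((Q ∩ P) ∩ R), so the inclusion fails.

No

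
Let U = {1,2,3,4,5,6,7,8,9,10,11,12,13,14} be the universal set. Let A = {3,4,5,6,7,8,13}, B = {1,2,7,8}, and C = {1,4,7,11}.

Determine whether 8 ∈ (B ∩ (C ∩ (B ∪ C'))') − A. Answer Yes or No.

8 ∉ C, so 8 ∈ C'
8 ∈ B and 8 ∈ C', so 8 ∈ B ∪ C'
8 ∉ C and 8 ∈ (B ∪ C'), so 8 ∉ C ∩ (B ∪ C')
8 ∈ (C ∩ (B ∪ C'))' since 8 ∉ (C ∩ (B ∪ C'))
8 ∈ B and 8 ∈ (C ∩ (B ∪ C'))', so 8 ∈ B ∩ (C ∩ (B ∪ C'))'
8 ∈ (B ∩ (C ∩ (B ∪ C'))') and 8 ∈ A, so 8 ∉ (B ∩ (C ∩ (B ∪ C'))') − A

No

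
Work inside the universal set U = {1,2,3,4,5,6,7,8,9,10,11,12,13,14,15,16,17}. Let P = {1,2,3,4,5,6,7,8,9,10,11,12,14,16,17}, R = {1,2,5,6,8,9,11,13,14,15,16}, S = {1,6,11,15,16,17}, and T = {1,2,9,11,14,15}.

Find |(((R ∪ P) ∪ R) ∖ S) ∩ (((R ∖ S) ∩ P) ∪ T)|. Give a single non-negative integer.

R ∪ P = {1,2,3,4,5,6,7,8,9,10,11,12,13,14,15,16,17}
(R ∪ P) ∪ R = {1,2,3,4,5,6,7,8,9,10,11,12,13,14,15,16,17}
((R ∪ P) ∪ R) ∖ S = {2,3,4,5,7,8,9,10,12,13,14}
R ∖ S = {2,5,8,9,13,14}
(R ∖ S) ∩ P = {2,5,8,9,14}
((R ∖ S) ∩ P) ∪ T = {1,2,5,8,9,11,14,15}
(((R ∪ P) ∪ R) ∖ S) ∩ (((R ∖ S) ∩ P) ∪ T) = {2,5,8,9,14}
|(((R ∪ P) ∪ R) ∖ S) ∩ (((R ∖ S) ∩ P) ∪ T)| = 5

5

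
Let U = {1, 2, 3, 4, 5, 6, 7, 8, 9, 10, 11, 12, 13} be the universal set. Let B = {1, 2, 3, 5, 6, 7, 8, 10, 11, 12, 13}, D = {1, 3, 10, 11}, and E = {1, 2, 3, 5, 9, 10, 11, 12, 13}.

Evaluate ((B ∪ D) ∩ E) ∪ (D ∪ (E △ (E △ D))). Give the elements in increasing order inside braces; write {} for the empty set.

{1, 2, 3, 5, 10, 11, 12, 13}

B ∪ D = {1, 2, 3, 5, 6, 7, 8, 10, 11, 12, 13}
(B ∪ D) ∩ E = {1, 2, 3, 5, 10, 11, 12, 13}
E △ D = {2, 5, 9, 12, 13}
E △ (E △ D) = {1, 3, 10, 11}
D ∪ (E △ (E △ D)) = {1, 3, 10, 11}
((B ∪ D) ∩ E) ∪ (D ∪ (E △ (E △ D))) = {1, 2, 3, 5, 10, 11, 12, 13}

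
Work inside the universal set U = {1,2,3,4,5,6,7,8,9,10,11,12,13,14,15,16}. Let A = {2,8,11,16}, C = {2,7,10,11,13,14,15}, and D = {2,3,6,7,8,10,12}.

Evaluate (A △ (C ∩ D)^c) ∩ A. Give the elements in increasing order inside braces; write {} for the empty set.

{2}

C ∩ D = {2,7,10}
(C ∩ D)^c = {1,3,4,5,6,8,9,11,12,13,14,15,16}
A △ (C ∩ D)^c = {1,2,3,4,5,6,9,12,13,14,15}
(A △ (C ∩ D)^c) ∩ A = {2}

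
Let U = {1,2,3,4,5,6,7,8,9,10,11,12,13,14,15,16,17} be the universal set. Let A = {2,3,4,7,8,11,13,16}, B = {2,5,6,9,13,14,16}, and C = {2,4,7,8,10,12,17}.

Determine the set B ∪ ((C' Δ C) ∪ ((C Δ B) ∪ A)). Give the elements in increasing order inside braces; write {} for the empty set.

C' = {1,3,5,6,9,11,13,14,15,16}
C' Δ C = {1,2,3,4,5,6,7,8,9,10,11,12,13,14,15,16,17}
C Δ B = {4,5,6,7,8,9,10,12,13,14,16,17}
(C Δ B) ∪ A = {2,3,4,5,6,7,8,9,10,11,12,13,14,16,17}
(C' Δ C) ∪ ((C Δ B) ∪ A) = {1,2,3,4,5,6,7,8,9,10,11,12,13,14,15,16,17}
B ∪ ((C' Δ C) ∪ ((C Δ B) ∪ A)) = {1,2,3,4,5,6,7,8,9,10,11,12,13,14,15,16,17}

{1,2,3,4,5,6,7,8,9,10,11,12,13,14,15,16,17}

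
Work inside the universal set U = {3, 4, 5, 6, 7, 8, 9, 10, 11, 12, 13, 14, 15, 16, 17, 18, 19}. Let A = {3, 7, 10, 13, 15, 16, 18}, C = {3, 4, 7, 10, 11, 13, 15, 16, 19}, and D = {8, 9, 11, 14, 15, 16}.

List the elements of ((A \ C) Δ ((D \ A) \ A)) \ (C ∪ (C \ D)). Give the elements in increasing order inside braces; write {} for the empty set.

{8, 9, 14, 18}

A \ C = {18}
D \ A = {8, 9, 11, 14}
(D \ A) \ A = {8, 9, 11, 14}
(A \ C) Δ ((D \ A) \ A) = {8, 9, 11, 14, 18}
C \ D = {3, 4, 7, 10, 13, 19}
C ∪ (C \ D) = {3, 4, 7, 10, 11, 13, 15, 16, 19}
((A \ C) Δ ((D \ A) \ A)) \ (C ∪ (C \ D)) = {8, 9, 14, 18}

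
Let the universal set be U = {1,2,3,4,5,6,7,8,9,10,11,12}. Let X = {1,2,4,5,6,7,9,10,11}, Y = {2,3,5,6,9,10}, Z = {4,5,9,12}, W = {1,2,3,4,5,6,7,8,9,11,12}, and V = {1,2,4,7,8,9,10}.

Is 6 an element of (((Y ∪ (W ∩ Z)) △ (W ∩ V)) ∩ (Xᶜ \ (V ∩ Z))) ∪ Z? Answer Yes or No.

No

6 ∈ W and 6 ∉ Z, so 6 ∉ W ∩ Z
6 ∈ Y and 6 ∉ (W ∩ Z), so 6 ∈ Y ∪ (W ∩ Z)
6 ∈ W and 6 ∉ V, so 6 ∉ W ∩ V
6 ∈ (Y ∪ (W ∩ Z)) and 6 ∉ (W ∩ V), so 6 ∈ (Y ∪ (W ∩ Z)) △ (W ∩ V)
6 ∈ X, so 6 ∉ Xᶜ
6 ∉ V and 6 ∉ Z, so 6 ∉ V ∩ Z
6 ∉ Xᶜ and 6 ∉ (V ∩ Z), so 6 ∉ Xᶜ \ (V ∩ Z)
6 ∈ ((Y ∪ (W ∩ Z)) △ (W ∩ V)) and 6 ∉ (Xᶜ \ (V ∩ Z)), so 6 ∉ ((Y ∪ (W ∩ Z)) △ (W ∩ V)) ∩ (Xᶜ \ (V ∩ Z))
6 ∉ (((Y ∪ (W ∩ Z)) △ (W ∩ V)) ∩ (Xᶜ \ (V ∩ Z))) and 6 ∉ Z, so 6 ∉ (((Y ∪ (W ∩ Z)) △ (W ∩ V)) ∩ (Xᶜ \ (V ∩ Z))) ∪ Z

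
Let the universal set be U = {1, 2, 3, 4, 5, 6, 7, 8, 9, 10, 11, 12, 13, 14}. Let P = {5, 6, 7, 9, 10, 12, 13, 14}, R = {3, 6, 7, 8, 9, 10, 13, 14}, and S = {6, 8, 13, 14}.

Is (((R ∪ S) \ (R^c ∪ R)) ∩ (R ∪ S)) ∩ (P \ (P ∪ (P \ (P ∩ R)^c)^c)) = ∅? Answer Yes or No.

R ∪ S = {3, 6, 7, 8, 9, 10, 13, 14}
R^c = {1, 2, 4, 5, 11, 12}
R^c ∪ R = {1, 2, 3, 4, 5, 6, 7, 8, 9, 10, 11, 12, 13, 14}
(R ∪ S) \ (R^c ∪ R) = {}
((R ∪ S) \ (R^c ∪ R)) ∩ (R ∪ S) = {}
P ∩ R = {6, 7, 9, 10, 13, 14}
(P ∩ R)^c = {1, 2, 3, 4, 5, 8, 11, 12}
P \ (P ∩ R)^c = {6, 7, 9, 10, 13, 14}
(P \ (P ∩ R)^c)^c = {1, 2, 3, 4, 5, 8, 11, 12}
P ∪ (P \ (P ∩ R)^c)^c = {1, 2, 3, 4, 5, 6, 7, 8, 9, 10, 11, 12, 13, 14}
P \ (P ∪ (P \ (P ∩ R)^c)^c) = {}
{} and {} share no elements.

Yes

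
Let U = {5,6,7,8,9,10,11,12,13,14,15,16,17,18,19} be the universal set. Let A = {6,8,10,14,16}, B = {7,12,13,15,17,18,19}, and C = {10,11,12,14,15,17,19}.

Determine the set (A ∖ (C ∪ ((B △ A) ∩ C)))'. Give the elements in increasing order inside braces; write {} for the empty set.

B △ A = {6,7,8,10,12,13,14,15,16,17,18,19}
(B △ A) ∩ C = {10,12,14,15,17,19}
C ∪ ((B △ A) ∩ C) = {10,11,12,14,15,17,19}
A ∖ (C ∪ ((B △ A) ∩ C)) = {6,8,16}
(A ∖ (C ∪ ((B △ A) ∩ C)))' = {5,7,9,10,11,12,13,14,15,17,18,19}

{5,7,9,10,11,12,13,14,15,17,18,19}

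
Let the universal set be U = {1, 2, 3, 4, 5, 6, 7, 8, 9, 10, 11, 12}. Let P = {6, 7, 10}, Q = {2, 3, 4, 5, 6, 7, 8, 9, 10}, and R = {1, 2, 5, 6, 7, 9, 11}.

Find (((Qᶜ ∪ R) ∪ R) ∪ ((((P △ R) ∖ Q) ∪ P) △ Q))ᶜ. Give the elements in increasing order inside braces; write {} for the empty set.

{10}

Qᶜ = {1, 11, 12}
Qᶜ ∪ R = {1, 2, 5, 6, 7, 9, 11, 12}
(Qᶜ ∪ R) ∪ R = {1, 2, 5, 6, 7, 9, 11, 12}
P △ R = {1, 2, 5, 9, 10, 11}
(P △ R) ∖ Q = {1, 11}
((P △ R) ∖ Q) ∪ P = {1, 6, 7, 10, 11}
(((P △ R) ∖ Q) ∪ P) △ Q = {1, 2, 3, 4, 5, 8, 9, 11}
((Qᶜ ∪ R) ∪ R) ∪ ((((P △ R) ∖ Q) ∪ P) △ Q) = {1, 2, 3, 4, 5, 6, 7, 8, 9, 11, 12}
(((Qᶜ ∪ R) ∪ R) ∪ ((((P △ R) ∖ Q) ∪ P) △ Q))ᶜ = {10}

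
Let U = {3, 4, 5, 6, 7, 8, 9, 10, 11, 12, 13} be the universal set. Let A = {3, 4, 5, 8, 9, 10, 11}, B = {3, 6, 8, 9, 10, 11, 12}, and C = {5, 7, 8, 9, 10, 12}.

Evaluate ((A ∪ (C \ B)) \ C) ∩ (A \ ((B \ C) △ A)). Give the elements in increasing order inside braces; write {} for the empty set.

C \ B = {5, 7}
A ∪ (C \ B) = {3, 4, 5, 7, 8, 9, 10, 11}
(A ∪ (C \ B)) \ C = {3, 4, 11}
B \ C = {3, 6, 11}
(B \ C) △ A = {4, 5, 6, 8, 9, 10}
A \ ((B \ C) △ A) = {3, 11}
((A ∪ (C \ B)) \ C) ∩ (A \ ((B \ C) △ A)) = {3, 11}

{3, 11}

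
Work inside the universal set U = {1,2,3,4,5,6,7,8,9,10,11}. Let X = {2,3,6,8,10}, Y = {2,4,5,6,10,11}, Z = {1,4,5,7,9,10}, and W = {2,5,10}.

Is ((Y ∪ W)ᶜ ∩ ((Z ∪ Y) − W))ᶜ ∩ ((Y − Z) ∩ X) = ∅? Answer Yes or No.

No

Y ∪ W = {2,4,5,6,10,11}
(Y ∪ W)ᶜ = {1,3,7,8,9}
Z ∪ Y = {1,2,4,5,6,7,9,10,11}
(Z ∪ Y) − W = {1,4,6,7,9,11}
(Y ∪ W)ᶜ ∩ ((Z ∪ Y) − W) = {1,7,9}
((Y ∪ W)ᶜ ∩ ((Z ∪ Y) − W))ᶜ = {2,3,4,5,6,8,10,11}
Y − Z = {2,6,11}
(Y − Z) ∩ X = {2,6}
2 lies in both, so they are not disjoint.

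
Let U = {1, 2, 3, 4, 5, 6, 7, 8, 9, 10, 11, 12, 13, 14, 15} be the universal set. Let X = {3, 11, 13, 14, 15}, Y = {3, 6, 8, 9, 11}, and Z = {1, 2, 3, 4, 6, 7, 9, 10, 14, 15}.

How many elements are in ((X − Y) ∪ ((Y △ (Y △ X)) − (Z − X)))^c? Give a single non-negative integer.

X − Y = {13, 14, 15}
Y △ X = {6, 8, 9, 13, 14, 15}
Y △ (Y △ X) = {3, 11, 13, 14, 15}
Z − X = {1, 2, 4, 6, 7, 9, 10}
(Y △ (Y △ X)) − (Z − X) = {3, 11, 13, 14, 15}
(X − Y) ∪ ((Y △ (Y △ X)) − (Z − X)) = {3, 11, 13, 14, 15}
((X − Y) ∪ ((Y △ (Y △ X)) − (Z − X)))^c = {1, 2, 4, 5, 6, 7, 8, 9, 10, 12}
|((X − Y) ∪ ((Y △ (Y △ X)) − (Z − X)))^c| = 10

10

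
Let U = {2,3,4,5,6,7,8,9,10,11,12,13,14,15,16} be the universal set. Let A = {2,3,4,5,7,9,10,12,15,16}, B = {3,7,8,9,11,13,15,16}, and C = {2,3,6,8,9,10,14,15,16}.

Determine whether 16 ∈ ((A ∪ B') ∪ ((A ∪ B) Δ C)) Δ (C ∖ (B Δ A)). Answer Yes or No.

16 ∈ B, so 16 ∉ B'
16 ∈ A and 16 ∉ B', so 16 ∈ A ∪ B'
16 ∈ A and 16 ∈ B, so 16 ∈ A ∪ B
16 ∈ (A ∪ B) and 16 ∈ C, so 16 ∉ (A ∪ B) Δ C
16 ∈ (A ∪ B') and 16 ∉ ((A ∪ B) Δ C), so 16 ∈ (A ∪ B') ∪ ((A ∪ B) Δ C)
16 ∈ B and 16 ∈ A, so 16 ∉ B Δ A
16 ∈ C and 16 ∉ (B Δ A), so 16 ∈ C ∖ (B Δ A)
16 ∈ ((A ∪ B') ∪ ((A ∪ B) Δ C)) and 16 ∈ (C ∖ (B Δ A)), so 16 ∉ ((A ∪ B') ∪ ((A ∪ B) Δ C)) Δ (C ∖ (B Δ A))

No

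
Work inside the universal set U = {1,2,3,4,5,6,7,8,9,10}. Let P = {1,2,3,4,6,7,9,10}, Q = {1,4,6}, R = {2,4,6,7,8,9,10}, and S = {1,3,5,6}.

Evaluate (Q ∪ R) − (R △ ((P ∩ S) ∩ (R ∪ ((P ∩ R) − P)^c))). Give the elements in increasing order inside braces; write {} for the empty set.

{6}

Q ∪ R = {1,2,4,6,7,8,9,10}
P ∩ S = {1,3,6}
P ∩ R = {2,4,6,7,9,10}
(P ∩ R) − P = {}
((P ∩ R) − P)^c = {1,2,3,4,5,6,7,8,9,10}
R ∪ ((P ∩ R) − P)^c = {1,2,3,4,5,6,7,8,9,10}
(P ∩ S) ∩ (R ∪ ((P ∩ R) − P)^c) = {1,3,6}
R △ ((P ∩ S) ∩ (R ∪ ((P ∩ R) − P)^c)) = {1,2,3,4,7,8,9,10}
(Q ∪ R) − (R △ ((P ∩ S) ∩ (R ∪ ((P ∩ R) − P)^c))) = {6}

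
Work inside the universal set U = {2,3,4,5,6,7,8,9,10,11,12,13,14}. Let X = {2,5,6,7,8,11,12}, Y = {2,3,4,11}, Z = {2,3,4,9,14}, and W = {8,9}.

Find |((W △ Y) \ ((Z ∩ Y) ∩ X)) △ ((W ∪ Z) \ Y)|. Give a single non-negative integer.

W △ Y = {2,3,4,8,9,11}
Z ∩ Y = {2,3,4}
(Z ∩ Y) ∩ X = {2}
(W △ Y) \ ((Z ∩ Y) ∩ X) = {3,4,8,9,11}
W ∪ Z = {2,3,4,8,9,14}
(W ∪ Z) \ Y = {8,9,14}
((W △ Y) \ ((Z ∩ Y) ∩ X)) △ ((W ∪ Z) \ Y) = {3,4,11,14}
|((W △ Y) \ ((Z ∩ Y) ∩ X)) △ ((W ∪ Z) \ Y)| = 4

4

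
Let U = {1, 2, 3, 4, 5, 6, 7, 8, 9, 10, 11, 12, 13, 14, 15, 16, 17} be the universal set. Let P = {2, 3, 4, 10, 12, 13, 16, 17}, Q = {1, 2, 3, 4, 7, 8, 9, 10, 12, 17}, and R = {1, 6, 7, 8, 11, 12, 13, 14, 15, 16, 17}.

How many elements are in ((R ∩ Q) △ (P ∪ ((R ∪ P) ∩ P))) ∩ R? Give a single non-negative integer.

R ∩ Q = {1, 7, 8, 12, 17}
R ∪ P = {1, 2, 3, 4, 6, 7, 8, 10, 11, 12, 13, 14, 15, 16, 17}
(R ∪ P) ∩ P = {2, 3, 4, 10, 12, 13, 16, 17}
P ∪ ((R ∪ P) ∩ P) = {2, 3, 4, 10, 12, 13, 16, 17}
(R ∩ Q) △ (P ∪ ((R ∪ P) ∩ P)) = {1, 2, 3, 4, 7, 8, 10, 13, 16}
((R ∩ Q) △ (P ∪ ((R ∪ P) ∩ P))) ∩ R = {1, 7, 8, 13, 16}
|((R ∩ Q) △ (P ∪ ((R ∪ P) ∩ P))) ∩ R| = 5

5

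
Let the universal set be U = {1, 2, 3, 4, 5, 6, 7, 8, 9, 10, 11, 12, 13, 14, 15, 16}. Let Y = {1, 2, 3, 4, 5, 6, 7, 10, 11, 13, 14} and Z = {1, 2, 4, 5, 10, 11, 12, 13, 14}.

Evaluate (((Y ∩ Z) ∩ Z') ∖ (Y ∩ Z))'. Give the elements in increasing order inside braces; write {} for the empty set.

{1, 2, 3, 4, 5, 6, 7, 8, 9, 10, 11, 12, 13, 14, 15, 16}

Y ∩ Z = {1, 2, 4, 5, 10, 11, 13, 14}
Z' = {3, 6, 7, 8, 9, 15, 16}
(Y ∩ Z) ∩ Z' = {}
((Y ∩ Z) ∩ Z') ∖ (Y ∩ Z) = {}
(((Y ∩ Z) ∩ Z') ∖ (Y ∩ Z))' = {1, 2, 3, 4, 5, 6, 7, 8, 9, 10, 11, 12, 13, 14, 15, 16}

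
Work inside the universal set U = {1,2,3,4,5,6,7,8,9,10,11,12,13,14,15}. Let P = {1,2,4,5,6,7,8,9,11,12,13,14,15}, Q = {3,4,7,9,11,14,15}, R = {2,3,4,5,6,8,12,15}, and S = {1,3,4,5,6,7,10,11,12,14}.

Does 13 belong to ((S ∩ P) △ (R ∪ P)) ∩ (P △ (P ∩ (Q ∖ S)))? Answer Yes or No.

13 ∉ S and 13 ∈ P, so 13 ∉ S ∩ P
13 ∉ R and 13 ∈ P, so 13 ∈ R ∪ P
13 ∉ (S ∩ P) and 13 ∈ (R ∪ P), so 13 ∈ (S ∩ P) △ (R ∪ P)
13 ∉ Q and 13 ∉ S, so 13 ∉ Q ∖ S
13 ∈ P and 13 ∉ (Q ∖ S), so 13 ∉ P ∩ (Q ∖ S)
13 ∈ P and 13 ∉ (P ∩ (Q ∖ S)), so 13 ∈ P △ (P ∩ (Q ∖ S))
13 ∈ ((S ∩ P) △ (R ∪ P)) and 13 ∈ (P △ (P ∩ (Q ∖ S))), so 13 ∈ ((S ∩ P) △ (R ∪ P)) ∩ (P △ (P ∩ (Q ∖ S)))

Yes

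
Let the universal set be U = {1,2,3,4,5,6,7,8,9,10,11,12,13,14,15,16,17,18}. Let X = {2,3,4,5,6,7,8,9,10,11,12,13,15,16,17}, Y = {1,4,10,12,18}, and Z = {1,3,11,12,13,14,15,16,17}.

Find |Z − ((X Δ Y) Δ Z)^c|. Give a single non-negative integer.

X Δ Y = {1,2,3,5,6,7,8,9,11,13,15,16,17,18}
(X Δ Y) Δ Z = {2,5,6,7,8,9,12,14,18}
((X Δ Y) Δ Z)^c = {1,3,4,10,11,13,15,16,17}
Z − ((X Δ Y) Δ Z)^c = {12,14}
|Z − ((X Δ Y) Δ Z)^c| = 2

2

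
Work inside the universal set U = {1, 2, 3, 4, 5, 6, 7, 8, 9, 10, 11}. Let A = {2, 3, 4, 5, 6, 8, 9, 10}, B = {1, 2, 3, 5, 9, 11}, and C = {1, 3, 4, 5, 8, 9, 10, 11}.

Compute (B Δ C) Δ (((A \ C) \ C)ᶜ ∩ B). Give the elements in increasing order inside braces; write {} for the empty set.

B Δ C = {2, 4, 8, 10}
A \ C = {2, 6}
(A \ C) \ C = {2, 6}
((A \ C) \ C)ᶜ = {1, 3, 4, 5, 7, 8, 9, 10, 11}
((A \ C) \ C)ᶜ ∩ B = {1, 3, 5, 9, 11}
(B Δ C) Δ (((A \ C) \ C)ᶜ ∩ B) = {1, 2, 3, 4, 5, 8, 9, 10, 11}

{1, 2, 3, 4, 5, 8, 9, 10, 11}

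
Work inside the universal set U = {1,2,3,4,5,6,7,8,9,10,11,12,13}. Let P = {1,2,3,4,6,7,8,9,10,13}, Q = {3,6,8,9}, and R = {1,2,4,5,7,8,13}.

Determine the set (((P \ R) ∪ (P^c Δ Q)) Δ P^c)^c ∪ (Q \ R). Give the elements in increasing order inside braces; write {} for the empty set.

{1,2,3,4,5,6,7,9,11,12,13}

P \ R = {3,6,9,10}
P^c = {5,11,12}
P^c Δ Q = {3,5,6,8,9,11,12}
(P \ R) ∪ (P^c Δ Q) = {3,5,6,8,9,10,11,12}
((P \ R) ∪ (P^c Δ Q)) Δ P^c = {3,6,8,9,10}
(((P \ R) ∪ (P^c Δ Q)) Δ P^c)^c = {1,2,4,5,7,11,12,13}
Q \ R = {3,6,9}
(((P \ R) ∪ (P^c Δ Q)) Δ P^c)^c ∪ (Q \ R) = {1,2,3,4,5,6,7,9,11,12,13}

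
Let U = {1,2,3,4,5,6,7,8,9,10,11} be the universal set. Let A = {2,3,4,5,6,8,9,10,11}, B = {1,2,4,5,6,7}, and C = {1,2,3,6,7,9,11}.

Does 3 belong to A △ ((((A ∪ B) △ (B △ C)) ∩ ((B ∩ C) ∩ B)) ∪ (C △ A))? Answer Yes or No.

3 ∈ A and 3 ∉ B, so 3 ∈ A ∪ B
3 ∉ B and 3 ∈ C, so 3 ∈ B △ C
3 ∈ (A ∪ B) and 3 ∈ (B △ C), so 3 ∉ (A ∪ B) △ (B △ C)
3 ∉ B and 3 ∈ C, so 3 ∉ B ∩ C
3 ∉ (B ∩ C) and 3 ∉ B, so 3 ∉ (B ∩ C) ∩ B
3 ∉ ((A ∪ B) △ (B △ C)) and 3 ∉ ((B ∩ C) ∩ B), so 3 ∉ ((A ∪ B) △ (B △ C)) ∩ ((B ∩ C) ∩ B)
3 ∈ C and 3 ∈ A, so 3 ∉ C △ A
3 ∉ (((A ∪ B) △ (B △ C)) ∩ ((B ∩ C) ∩ B)) and 3 ∉ (C △ A), so 3 ∉ (((A ∪ B) △ (B △ C)) ∩ ((B ∩ C) ∩ B)) ∪ (C △ A)
3 ∈ A and 3 ∉ ((((A ∪ B) △ (B △ C)) ∩ ((B ∩ C) ∩ B)) ∪ (C △ A)), so 3 ∈ A △ ((((A ∪ B) △ (B △ C)) ∩ ((B ∩ C) ∩ B)) ∪ (C △ A))

Yes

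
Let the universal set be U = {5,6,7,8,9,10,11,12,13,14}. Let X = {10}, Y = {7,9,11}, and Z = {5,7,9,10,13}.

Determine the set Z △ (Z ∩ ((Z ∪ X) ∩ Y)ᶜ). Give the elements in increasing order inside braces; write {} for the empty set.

{7,9}

Z ∪ X = {5,7,9,10,13}
(Z ∪ X) ∩ Y = {7,9}
((Z ∪ X) ∩ Y)ᶜ = {5,6,8,10,11,12,13,14}
Z ∩ ((Z ∪ X) ∩ Y)ᶜ = {5,10,13}
Z △ (Z ∩ ((Z ∪ X) ∩ Y)ᶜ) = {7,9}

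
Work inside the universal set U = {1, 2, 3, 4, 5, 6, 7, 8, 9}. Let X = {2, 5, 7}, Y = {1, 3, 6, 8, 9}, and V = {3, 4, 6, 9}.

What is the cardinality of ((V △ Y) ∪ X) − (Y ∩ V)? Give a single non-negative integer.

V △ Y = {1, 4, 8}
(V △ Y) ∪ X = {1, 2, 4, 5, 7, 8}
Y ∩ V = {3, 6, 9}
((V △ Y) ∪ X) − (Y ∩ V) = {1, 2, 4, 5, 7, 8}
|((V △ Y) ∪ X) − (Y ∩ V)| = 6

6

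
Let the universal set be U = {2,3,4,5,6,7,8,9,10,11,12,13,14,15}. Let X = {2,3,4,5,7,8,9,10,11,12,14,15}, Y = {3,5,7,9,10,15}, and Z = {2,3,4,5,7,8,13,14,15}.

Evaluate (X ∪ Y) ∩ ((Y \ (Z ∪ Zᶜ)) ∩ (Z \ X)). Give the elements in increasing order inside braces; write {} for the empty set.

{}

X ∪ Y = {2,3,4,5,7,8,9,10,11,12,14,15}
Zᶜ = {6,9,10,11,12}
Z ∪ Zᶜ = {2,3,4,5,6,7,8,9,10,11,12,13,14,15}
Y \ (Z ∪ Zᶜ) = {}
Z \ X = {13}
(Y \ (Z ∪ Zᶜ)) ∩ (Z \ X) = {}
(X ∪ Y) ∩ ((Y \ (Z ∪ Zᶜ)) ∩ (Z \ X)) = {}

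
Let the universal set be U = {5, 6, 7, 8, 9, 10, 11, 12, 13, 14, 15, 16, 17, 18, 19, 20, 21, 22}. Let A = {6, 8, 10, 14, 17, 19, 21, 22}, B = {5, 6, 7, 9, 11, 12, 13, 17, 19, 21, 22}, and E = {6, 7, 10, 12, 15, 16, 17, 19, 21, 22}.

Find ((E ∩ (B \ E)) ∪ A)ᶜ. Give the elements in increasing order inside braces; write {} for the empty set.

{5, 7, 9, 11, 12, 13, 15, 16, 18, 20}

B \ E = {5, 9, 11, 13}
E ∩ (B \ E) = {}
(E ∩ (B \ E)) ∪ A = {6, 8, 10, 14, 17, 19, 21, 22}
((E ∩ (B \ E)) ∪ A)ᶜ = {5, 7, 9, 11, 12, 13, 15, 16, 18, 20}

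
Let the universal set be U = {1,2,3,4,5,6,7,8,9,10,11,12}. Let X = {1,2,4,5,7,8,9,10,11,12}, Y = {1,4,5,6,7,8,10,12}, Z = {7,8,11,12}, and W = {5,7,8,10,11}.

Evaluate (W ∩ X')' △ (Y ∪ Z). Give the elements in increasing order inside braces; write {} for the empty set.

{2,3,9}

X' = {3,6}
W ∩ X' = {}
(W ∩ X')' = {1,2,3,4,5,6,7,8,9,10,11,12}
Y ∪ Z = {1,4,5,6,7,8,10,11,12}
(W ∩ X')' △ (Y ∪ Z) = {2,3,9}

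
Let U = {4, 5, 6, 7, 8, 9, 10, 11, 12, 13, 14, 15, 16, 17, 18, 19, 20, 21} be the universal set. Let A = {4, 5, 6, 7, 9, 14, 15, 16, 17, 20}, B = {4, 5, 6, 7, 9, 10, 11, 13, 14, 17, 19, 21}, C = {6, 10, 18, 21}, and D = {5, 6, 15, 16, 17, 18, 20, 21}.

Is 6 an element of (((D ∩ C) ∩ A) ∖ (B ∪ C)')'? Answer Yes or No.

No

6 ∈ D and 6 ∈ C, so 6 ∈ D ∩ C
6 ∈ (D ∩ C) and 6 ∈ A, so 6 ∈ (D ∩ C) ∩ A
6 ∈ B and 6 ∈ C, so 6 ∈ B ∪ C
6 ∉ (B ∪ C)' since 6 ∈ (B ∪ C)
6 ∈ ((D ∩ C) ∩ A) and 6 ∉ (B ∪ C)', so 6 ∈ ((D ∩ C) ∩ A) ∖ (B ∪ C)'
6 ∉ (((D ∩ C) ∩ A) ∖ (B ∪ C)')' since 6 ∈ (((D ∩ C) ∩ A) ∖ (B ∪ C)')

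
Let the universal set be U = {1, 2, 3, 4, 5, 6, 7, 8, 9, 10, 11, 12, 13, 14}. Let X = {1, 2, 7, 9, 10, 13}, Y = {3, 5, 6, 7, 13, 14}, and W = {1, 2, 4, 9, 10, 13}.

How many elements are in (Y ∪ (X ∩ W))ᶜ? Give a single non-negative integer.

X ∩ W = {1, 2, 9, 10, 13}
Y ∪ (X ∩ W) = {1, 2, 3, 5, 6, 7, 9, 10, 13, 14}
(Y ∪ (X ∩ W))ᶜ = {4, 8, 11, 12}
|(Y ∪ (X ∩ W))ᶜ| = 4

4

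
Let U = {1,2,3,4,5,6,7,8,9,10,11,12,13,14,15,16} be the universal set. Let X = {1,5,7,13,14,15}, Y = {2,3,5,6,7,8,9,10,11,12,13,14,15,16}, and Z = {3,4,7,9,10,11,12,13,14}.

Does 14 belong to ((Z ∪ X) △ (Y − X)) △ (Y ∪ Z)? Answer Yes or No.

No

14 ∈ Z and 14 ∈ X, so 14 ∈ Z ∪ X
14 ∈ Y and 14 ∈ X, so 14 ∉ Y − X
14 ∈ (Z ∪ X) and 14 ∉ (Y − X), so 14 ∈ (Z ∪ X) △ (Y − X)
14 ∈ Y and 14 ∈ Z, so 14 ∈ Y ∪ Z
14 ∈ ((Z ∪ X) △ (Y − X)) and 14 ∈ (Y ∪ Z), so 14 ∉ ((Z ∪ X) △ (Y − X)) △ (Y ∪ Z)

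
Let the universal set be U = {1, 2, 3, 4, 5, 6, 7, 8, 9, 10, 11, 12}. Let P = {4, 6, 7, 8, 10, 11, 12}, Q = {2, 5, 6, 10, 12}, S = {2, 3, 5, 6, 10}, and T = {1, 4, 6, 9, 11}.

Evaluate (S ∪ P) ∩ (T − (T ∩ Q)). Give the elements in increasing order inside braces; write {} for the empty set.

S ∪ P = {2, 3, 4, 5, 6, 7, 8, 10, 11, 12}
T ∩ Q = {6}
T − (T ∩ Q) = {1, 4, 9, 11}
(S ∪ P) ∩ (T − (T ∩ Q)) = {4, 11}

{4, 11}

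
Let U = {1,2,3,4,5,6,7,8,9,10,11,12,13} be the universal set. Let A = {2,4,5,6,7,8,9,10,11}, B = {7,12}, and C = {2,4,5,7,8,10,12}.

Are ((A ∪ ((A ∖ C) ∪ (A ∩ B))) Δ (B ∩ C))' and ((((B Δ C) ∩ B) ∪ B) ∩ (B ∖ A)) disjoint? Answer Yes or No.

Yes

A ∖ C = {6,9,11}
A ∩ B = {7}
(A ∖ C) ∪ (A ∩ B) = {6,7,9,11}
A ∪ ((A ∖ C) ∪ (A ∩ B)) = {2,4,5,6,7,8,9,10,11}
B ∩ C = {7,12}
(A ∪ ((A ∖ C) ∪ (A ∩ B))) Δ (B ∩ C) = {2,4,5,6,8,9,10,11,12}
((A ∪ ((A ∖ C) ∪ (A ∩ B))) Δ (B ∩ C))' = {1,3,7,13}
B Δ C = {2,4,5,8,10}
(B Δ C) ∩ B = {}
((B Δ C) ∩ B) ∪ B = {7,12}
B ∖ A = {12}
(((B Δ C) ∩ B) ∪ B) ∩ (B ∖ A) = {12}
{1,3,7,13} and {12} share no elements.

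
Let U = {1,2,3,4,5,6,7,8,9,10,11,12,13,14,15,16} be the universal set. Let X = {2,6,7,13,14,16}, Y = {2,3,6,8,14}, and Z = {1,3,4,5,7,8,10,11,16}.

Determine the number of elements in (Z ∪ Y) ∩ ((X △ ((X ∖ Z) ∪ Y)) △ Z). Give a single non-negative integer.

Z ∪ Y = {1,2,3,4,5,6,7,8,10,11,14,16}
X ∖ Z = {2,6,13,14}
(X ∖ Z) ∪ Y = {2,3,6,8,13,14}
X △ ((X ∖ Z) ∪ Y) = {3,7,8,16}
(X △ ((X ∖ Z) ∪ Y)) △ Z = {1,4,5,10,11}
(Z ∪ Y) ∩ ((X △ ((X ∖ Z) ∪ Y)) △ Z) = {1,4,5,10,11}
|(Z ∪ Y) ∩ ((X △ ((X ∖ Z) ∪ Y)) △ Z)| = 5

5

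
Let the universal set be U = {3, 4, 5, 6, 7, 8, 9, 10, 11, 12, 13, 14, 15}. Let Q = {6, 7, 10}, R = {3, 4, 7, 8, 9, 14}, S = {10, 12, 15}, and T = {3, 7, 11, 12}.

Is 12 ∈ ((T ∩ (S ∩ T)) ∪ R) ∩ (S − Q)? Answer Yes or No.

12 ∈ S and 12 ∈ T, so 12 ∈ S ∩ T
12 ∈ T and 12 ∈ (S ∩ T), so 12 ∈ T ∩ (S ∩ T)
12 ∈ (T ∩ (S ∩ T)) and 12 ∉ R, so 12 ∈ (T ∩ (S ∩ T)) ∪ R
12 ∈ S and 12 ∉ Q, so 12 ∈ S − Q
12 ∈ ((T ∩ (S ∩ T)) ∪ R) and 12 ∈ (S − Q), so 12 ∈ ((T ∩ (S ∩ T)) ∪ R) ∩ (S − Q)

Yes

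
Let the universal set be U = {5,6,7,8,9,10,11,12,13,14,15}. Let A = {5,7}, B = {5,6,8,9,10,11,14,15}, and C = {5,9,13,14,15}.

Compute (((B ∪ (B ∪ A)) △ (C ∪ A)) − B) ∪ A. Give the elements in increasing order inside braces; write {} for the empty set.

B ∪ A = {5,6,7,8,9,10,11,14,15}
B ∪ (B ∪ A) = {5,6,7,8,9,10,11,14,15}
C ∪ A = {5,7,9,13,14,15}
(B ∪ (B ∪ A)) △ (C ∪ A) = {6,8,10,11,13}
((B ∪ (B ∪ A)) △ (C ∪ A)) − B = {13}
(((B ∪ (B ∪ A)) △ (C ∪ A)) − B) ∪ A = {5,7,13}

{5,7,13}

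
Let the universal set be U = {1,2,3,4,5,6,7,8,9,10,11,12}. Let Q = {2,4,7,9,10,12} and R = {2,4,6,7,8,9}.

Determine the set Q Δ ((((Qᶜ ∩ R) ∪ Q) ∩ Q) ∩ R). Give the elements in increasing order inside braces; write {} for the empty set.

Qᶜ = {1,3,5,6,8,11}
Qᶜ ∩ R = {6,8}
(Qᶜ ∩ R) ∪ Q = {2,4,6,7,8,9,10,12}
((Qᶜ ∩ R) ∪ Q) ∩ Q = {2,4,7,9,10,12}
(((Qᶜ ∩ R) ∪ Q) ∩ Q) ∩ R = {2,4,7,9}
Q Δ ((((Qᶜ ∩ R) ∪ Q) ∩ Q) ∩ R) = {10,12}

{10,12}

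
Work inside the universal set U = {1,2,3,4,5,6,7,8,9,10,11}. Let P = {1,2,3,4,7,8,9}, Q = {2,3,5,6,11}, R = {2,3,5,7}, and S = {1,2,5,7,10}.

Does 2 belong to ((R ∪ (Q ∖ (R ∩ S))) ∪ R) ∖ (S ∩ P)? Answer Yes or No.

No

2 ∈ R and 2 ∈ S, so 2 ∈ R ∩ S
2 ∈ Q and 2 ∈ (R ∩ S), so 2 ∉ Q ∖ (R ∩ S)
2 ∈ R and 2 ∉ (Q ∖ (R ∩ S)), so 2 ∈ R ∪ (Q ∖ (R ∩ S))
2 ∈ (R ∪ (Q ∖ (R ∩ S))) and 2 ∈ R, so 2 ∈ (R ∪ (Q ∖ (R ∩ S))) ∪ R
2 ∈ S and 2 ∈ P, so 2 ∈ S ∩ P
2 ∈ ((R ∪ (Q ∖ (R ∩ S))) ∪ R) and 2 ∈ (S ∩ P), so 2 ∉ ((R ∪ (Q ∖ (R ∩ S))) ∪ R) ∖ (S ∩ P)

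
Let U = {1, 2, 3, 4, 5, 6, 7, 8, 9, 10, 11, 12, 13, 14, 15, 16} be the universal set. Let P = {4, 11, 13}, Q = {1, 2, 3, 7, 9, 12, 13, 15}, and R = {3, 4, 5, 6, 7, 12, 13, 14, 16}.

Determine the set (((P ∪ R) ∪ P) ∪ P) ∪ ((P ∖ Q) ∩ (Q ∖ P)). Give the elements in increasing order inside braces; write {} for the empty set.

P ∪ R = {3, 4, 5, 6, 7, 11, 12, 13, 14, 16}
(P ∪ R) ∪ P = {3, 4, 5, 6, 7, 11, 12, 13, 14, 16}
((P ∪ R) ∪ P) ∪ P = {3, 4, 5, 6, 7, 11, 12, 13, 14, 16}
P ∖ Q = {4, 11}
Q ∖ P = {1, 2, 3, 7, 9, 12, 15}
(P ∖ Q) ∩ (Q ∖ P) = {}
(((P ∪ R) ∪ P) ∪ P) ∪ ((P ∖ Q) ∩ (Q ∖ P)) = {3, 4, 5, 6, 7, 11, 12, 13, 14, 16}

{3, 4, 5, 6, 7, 11, 12, 13, 14, 16}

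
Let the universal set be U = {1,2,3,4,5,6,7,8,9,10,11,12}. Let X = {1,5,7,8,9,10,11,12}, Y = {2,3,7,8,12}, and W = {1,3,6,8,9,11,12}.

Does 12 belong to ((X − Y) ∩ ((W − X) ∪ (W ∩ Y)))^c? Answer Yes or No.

12 ∈ X and 12 ∈ Y, so 12 ∉ X − Y
12 ∈ W and 12 ∈ X, so 12 ∉ W − X
12 ∈ W and 12 ∈ Y, so 12 ∈ W ∩ Y
12 ∉ (W − X) and 12 ∈ (W ∩ Y), so 12 ∈ (W − X) ∪ (W ∩ Y)
12 ∉ (X − Y) and 12 ∈ ((W − X) ∪ (W ∩ Y)), so 12 ∉ (X − Y) ∩ ((W − X) ∪ (W ∩ Y))
12 ∈ ((X − Y) ∩ ((W − X) ∪ (W ∩ Y)))^c since 12 ∉ ((X − Y) ∩ ((W − X) ∪ (W ∩ Y)))

Yes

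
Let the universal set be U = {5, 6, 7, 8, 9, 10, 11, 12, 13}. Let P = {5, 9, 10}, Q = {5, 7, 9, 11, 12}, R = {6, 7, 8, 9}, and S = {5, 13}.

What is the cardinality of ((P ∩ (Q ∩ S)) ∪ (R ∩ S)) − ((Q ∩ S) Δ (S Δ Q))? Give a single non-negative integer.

0

Q ∩ S = {5}
P ∩ (Q ∩ S) = {5}
R ∩ S = {}
(P ∩ (Q ∩ S)) ∪ (R ∩ S) = {5}
S Δ Q = {7, 9, 11, 12, 13}
(Q ∩ S) Δ (S Δ Q) = {5, 7, 9, 11, 12, 13}
((P ∩ (Q ∩ S)) ∪ (R ∩ S)) − ((Q ∩ S) Δ (S Δ Q)) = {}
|((P ∩ (Q ∩ S)) ∪ (R ∩ S)) − ((Q ∩ S) Δ (S Δ Q))| = 0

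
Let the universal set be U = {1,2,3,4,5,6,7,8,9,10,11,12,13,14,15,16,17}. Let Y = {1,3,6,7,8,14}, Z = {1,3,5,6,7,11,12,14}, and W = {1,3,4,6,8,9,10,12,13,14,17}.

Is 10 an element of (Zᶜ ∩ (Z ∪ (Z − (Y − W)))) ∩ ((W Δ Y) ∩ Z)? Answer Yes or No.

No

10 ∉ Z, so 10 ∈ Zᶜ
10 ∉ Y and 10 ∈ W, so 10 ∉ Y − W
10 ∉ Z and 10 ∉ (Y − W), so 10 ∉ Z − (Y − W)
10 ∉ Z and 10 ∉ (Z − (Y − W)), so 10 ∉ Z ∪ (Z − (Y − W))
10 ∈ Zᶜ and 10 ∉ (Z ∪ (Z − (Y − W))), so 10 ∉ Zᶜ ∩ (Z ∪ (Z − (Y − W)))
10 ∈ W and 10 ∉ Y, so 10 ∈ W Δ Y
10 ∈ (W Δ Y) and 10 ∉ Z, so 10 ∉ (W Δ Y) ∩ Z
10 ∉ (Zᶜ ∩ (Z ∪ (Z − (Y − W)))) and 10 ∉ ((W Δ Y) ∩ Z), so 10 ∉ (Zᶜ ∩ (Z ∪ (Z − (Y − W)))) ∩ ((W Δ Y) ∩ Z)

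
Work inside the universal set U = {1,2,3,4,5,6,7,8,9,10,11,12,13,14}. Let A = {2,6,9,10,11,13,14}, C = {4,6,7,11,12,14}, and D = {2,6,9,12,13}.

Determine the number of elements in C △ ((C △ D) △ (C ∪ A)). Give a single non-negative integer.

5

C △ D = {2,4,7,9,11,13,14}
C ∪ A = {2,4,6,7,9,10,11,12,13,14}
(C △ D) △ (C ∪ A) = {6,10,12}
C △ ((C △ D) △ (C ∪ A)) = {4,7,10,11,14}
|C △ ((C △ D) △ (C ∪ A))| = 5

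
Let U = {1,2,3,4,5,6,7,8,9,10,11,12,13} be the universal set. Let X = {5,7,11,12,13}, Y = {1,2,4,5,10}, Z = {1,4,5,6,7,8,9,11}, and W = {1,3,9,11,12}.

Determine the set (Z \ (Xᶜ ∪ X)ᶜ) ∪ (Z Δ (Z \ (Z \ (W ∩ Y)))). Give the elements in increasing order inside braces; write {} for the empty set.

{1,4,5,6,7,8,9,11}

Xᶜ = {1,2,3,4,6,8,9,10}
Xᶜ ∪ X = {1,2,3,4,5,6,7,8,9,10,11,12,13}
(Xᶜ ∪ X)ᶜ = {}
Z \ (Xᶜ ∪ X)ᶜ = {1,4,5,6,7,8,9,11}
W ∩ Y = {1}
Z \ (W ∩ Y) = {4,5,6,7,8,9,11}
Z \ (Z \ (W ∩ Y)) = {1}
Z Δ (Z \ (Z \ (W ∩ Y))) = {4,5,6,7,8,9,11}
(Z \ (Xᶜ ∪ X)ᶜ) ∪ (Z Δ (Z \ (Z \ (W ∩ Y)))) = {1,4,5,6,7,8,9,11}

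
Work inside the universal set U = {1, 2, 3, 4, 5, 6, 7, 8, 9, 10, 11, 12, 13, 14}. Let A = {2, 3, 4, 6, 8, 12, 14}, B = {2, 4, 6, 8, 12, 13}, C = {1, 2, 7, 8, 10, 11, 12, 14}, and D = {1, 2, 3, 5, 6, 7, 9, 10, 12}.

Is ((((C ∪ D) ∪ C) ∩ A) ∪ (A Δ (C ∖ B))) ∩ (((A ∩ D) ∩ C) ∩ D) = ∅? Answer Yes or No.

C ∪ D = {1, 2, 3, 5, 6, 7, 8, 9, 10, 11, 12, 14}
(C ∪ D) ∪ C = {1, 2, 3, 5, 6, 7, 8, 9, 10, 11, 12, 14}
((C ∪ D) ∪ C) ∩ A = {2, 3, 6, 8, 12, 14}
C ∖ B = {1, 7, 10, 11, 14}
A Δ (C ∖ B) = {1, 2, 3, 4, 6, 7, 8, 10, 11, 12}
(((C ∪ D) ∪ C) ∩ A) ∪ (A Δ (C ∖ B)) = {1, 2, 3, 4, 6, 7, 8, 10, 11, 12, 14}
A ∩ D = {2, 3, 6, 12}
(A ∩ D) ∩ C = {2, 12}
((A ∩ D) ∩ C) ∩ D = {2, 12}
2 lies in both, so they are not disjoint.

No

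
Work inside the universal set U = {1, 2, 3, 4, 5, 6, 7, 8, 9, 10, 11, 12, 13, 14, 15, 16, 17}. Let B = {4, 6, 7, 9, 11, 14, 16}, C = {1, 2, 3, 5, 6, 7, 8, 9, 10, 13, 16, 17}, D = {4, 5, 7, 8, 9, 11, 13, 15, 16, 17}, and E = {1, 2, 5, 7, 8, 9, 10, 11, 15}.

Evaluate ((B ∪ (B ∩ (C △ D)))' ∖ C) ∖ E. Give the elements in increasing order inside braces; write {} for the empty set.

C △ D = {1, 2, 3, 4, 6, 10, 11, 15}
B ∩ (C △ D) = {4, 6, 11}
B ∪ (B ∩ (C △ D)) = {4, 6, 7, 9, 11, 14, 16}
(B ∪ (B ∩ (C △ D)))' = {1, 2, 3, 5, 8, 10, 12, 13, 15, 17}
(B ∪ (B ∩ (C △ D)))' ∖ C = {12, 15}
((B ∪ (B ∩ (C △ D)))' ∖ C) ∖ E = {12}

{12}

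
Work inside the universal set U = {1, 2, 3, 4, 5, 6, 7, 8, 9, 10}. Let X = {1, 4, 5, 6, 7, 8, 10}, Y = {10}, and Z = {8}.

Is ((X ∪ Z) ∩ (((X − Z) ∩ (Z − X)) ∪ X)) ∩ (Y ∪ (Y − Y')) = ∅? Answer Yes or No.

X ∪ Z = {1, 4, 5, 6, 7, 8, 10}
X − Z = {1, 4, 5, 6, 7, 10}
Z − X = {}
(X − Z) ∩ (Z − X) = {}
((X − Z) ∩ (Z − X)) ∪ X = {1, 4, 5, 6, 7, 8, 10}
(X ∪ Z) ∩ (((X − Z) ∩ (Z − X)) ∪ X) = {1, 4, 5, 6, 7, 8, 10}
Y' = {1, 2, 3, 4, 5, 6, 7, 8, 9}
Y − Y' = {10}
Y ∪ (Y − Y') = {10}
10 lies in both, so they are not disjoint.

No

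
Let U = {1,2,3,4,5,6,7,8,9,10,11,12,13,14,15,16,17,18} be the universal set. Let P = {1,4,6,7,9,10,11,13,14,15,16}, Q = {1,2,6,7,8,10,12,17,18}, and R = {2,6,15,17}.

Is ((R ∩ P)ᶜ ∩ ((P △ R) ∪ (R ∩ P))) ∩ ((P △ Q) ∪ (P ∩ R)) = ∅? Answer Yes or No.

No

R ∩ P = {6,15}
(R ∩ P)ᶜ = {1,2,3,4,5,7,8,9,10,11,12,13,14,16,17,18}
P △ R = {1,2,4,7,9,10,11,13,14,16,17}
(P △ R) ∪ (R ∩ P) = {1,2,4,6,7,9,10,11,13,14,15,16,17}
(R ∩ P)ᶜ ∩ ((P △ R) ∪ (R ∩ P)) = {1,2,4,7,9,10,11,13,14,16,17}
P △ Q = {2,4,8,9,11,12,13,14,15,16,17,18}
P ∩ R = {6,15}
(P △ Q) ∪ (P ∩ R) = {2,4,6,8,9,11,12,13,14,15,16,17,18}
2 lies in both, so they are not disjoint.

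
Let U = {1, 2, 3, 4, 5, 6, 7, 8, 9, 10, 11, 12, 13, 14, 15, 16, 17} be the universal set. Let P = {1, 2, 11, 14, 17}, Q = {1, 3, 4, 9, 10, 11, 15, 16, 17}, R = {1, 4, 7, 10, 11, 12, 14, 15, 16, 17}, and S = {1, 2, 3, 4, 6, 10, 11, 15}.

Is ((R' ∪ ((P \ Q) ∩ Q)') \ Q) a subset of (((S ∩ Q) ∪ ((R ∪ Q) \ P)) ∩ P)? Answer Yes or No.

No

R' = {2, 3, 5, 6, 8, 9, 13}
P \ Q = {2, 14}
(P \ Q) ∩ Q = {}
((P \ Q) ∩ Q)' = {1, 2, 3, 4, 5, 6, 7, 8, 9, 10, 11, 12, 13, 14, 15, 16, 17}
R' ∪ ((P \ Q) ∩ Q)' = {1, 2, 3, 4, 5, 6, 7, 8, 9, 10, 11, 12, 13, 14, 15, 16, 17}
(R' ∪ ((P \ Q) ∩ Q)') \ Q = {2, 5, 6, 7, 8, 12, 13, 14}
S ∩ Q = {1, 3, 4, 10, 11, 15}
R ∪ Q = {1, 3, 4, 7, 9, 10, 11, 12, 14, 15, 16, 17}
(R ∪ Q) \ P = {3, 4, 7, 9, 10, 12, 15, 16}
(S ∩ Q) ∪ ((R ∪ Q) \ P) = {1, 3, 4, 7, 9, 10, 11, 12, 15, 16}
((S ∩ Q) ∪ ((R ∪ Q) \ P)) ∩ P = {1, 11}
2 ∈ (R' ∪ ((P \ Q) ∩ Q)') \ Q but 2 ∉ ((S ∩ Q) ∪ ((R ∪ Q) \ P)) ∩ P, so the inclusion fails.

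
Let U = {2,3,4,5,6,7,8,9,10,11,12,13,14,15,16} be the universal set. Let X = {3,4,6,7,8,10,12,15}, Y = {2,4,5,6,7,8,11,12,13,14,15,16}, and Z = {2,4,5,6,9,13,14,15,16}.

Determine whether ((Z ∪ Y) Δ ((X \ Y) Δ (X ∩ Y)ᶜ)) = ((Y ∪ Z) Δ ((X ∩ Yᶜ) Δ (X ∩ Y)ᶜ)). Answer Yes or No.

Yes

Z ∪ Y = {2,4,5,6,7,8,9,11,12,13,14,15,16}
X \ Y = {3,10}
X ∩ Y = {4,6,7,8,12,15}
(X ∩ Y)ᶜ = {2,3,5,9,10,11,13,14,16}
(X \ Y) Δ (X ∩ Y)ᶜ = {2,5,9,11,13,14,16}
(Z ∪ Y) Δ ((X \ Y) Δ (X ∩ Y)ᶜ) = {4,6,7,8,12,15}
Y ∪ Z = {2,4,5,6,7,8,9,11,12,13,14,15,16}
Yᶜ = {3,9,10}
X ∩ Yᶜ = {3,10}
(X ∩ Yᶜ) Δ (X ∩ Y)ᶜ = {2,5,9,11,13,14,16}
(Y ∪ Z) Δ ((X ∩ Yᶜ) Δ (X ∩ Y)ᶜ) = {4,6,7,8,12,15}
Both equal {4,6,7,8,12,15}, so (Z ∪ Y) Δ ((X \ Y) Δ (X ∩ Y)ᶜ) = (Y ∪ Z) Δ ((X ∩ Yᶜ) Δ (X ∩ Y)ᶜ).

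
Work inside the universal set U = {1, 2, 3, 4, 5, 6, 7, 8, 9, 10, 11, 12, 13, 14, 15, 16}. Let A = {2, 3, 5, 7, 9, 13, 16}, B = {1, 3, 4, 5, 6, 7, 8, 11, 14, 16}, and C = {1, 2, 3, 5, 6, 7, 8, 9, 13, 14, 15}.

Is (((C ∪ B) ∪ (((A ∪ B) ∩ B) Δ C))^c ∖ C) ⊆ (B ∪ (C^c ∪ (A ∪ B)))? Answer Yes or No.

Yes

C ∪ B = {1, 2, 3, 4, 5, 6, 7, 8, 9, 11, 13, 14, 15, 16}
A ∪ B = {1, 2, 3, 4, 5, 6, 7, 8, 9, 11, 13, 14, 16}
(A ∪ B) ∩ B = {1, 3, 4, 5, 6, 7, 8, 11, 14, 16}
((A ∪ B) ∩ B) Δ C = {2, 4, 9, 11, 13, 15, 16}
(C ∪ B) ∪ (((A ∪ B) ∩ B) Δ C) = {1, 2, 3, 4, 5, 6, 7, 8, 9, 11, 13, 14, 15, 16}
((C ∪ B) ∪ (((A ∪ B) ∩ B) Δ C))^c = {10, 12}
((C ∪ B) ∪ (((A ∪ B) ∩ B) Δ C))^c ∖ C = {10, 12}
C^c = {4, 10, 11, 12, 16}
C^c ∪ (A ∪ B) = {1, 2, 3, 4, 5, 6, 7, 8, 9, 10, 11, 12, 13, 14, 16}
B ∪ (C^c ∪ (A ∪ B)) = {1, 2, 3, 4, 5, 6, 7, 8, 9, 10, 11, 12, 13, 14, 16}
Every element of {10, 12} is in {1, 2, 3, 4, 5, 6, 7, 8, 9, 10, 11, 12, 13, 14, 16}, so ((C ∪ B) ∪ (((A ∪ B) ∩ B) Δ C))^c ∖ C ⊆ B ∪ (C^c ∪ (A ∪ B)).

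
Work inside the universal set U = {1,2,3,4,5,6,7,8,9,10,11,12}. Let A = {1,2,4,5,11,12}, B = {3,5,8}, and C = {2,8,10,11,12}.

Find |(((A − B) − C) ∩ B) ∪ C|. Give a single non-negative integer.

5

A − B = {1,2,4,11,12}
(A − B) − C = {1,4}
((A − B) − C) ∩ B = {}
(((A − B) − C) ∩ B) ∪ C = {2,8,10,11,12}
|(((A − B) − C) ∩ B) ∪ C| = 5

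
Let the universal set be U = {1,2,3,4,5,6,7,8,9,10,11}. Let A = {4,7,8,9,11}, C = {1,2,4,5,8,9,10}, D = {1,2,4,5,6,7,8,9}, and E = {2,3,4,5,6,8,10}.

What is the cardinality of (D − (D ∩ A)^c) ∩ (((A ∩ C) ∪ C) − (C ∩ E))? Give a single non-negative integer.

1

D ∩ A = {4,7,8,9}
(D ∩ A)^c = {1,2,3,5,6,10,11}
D − (D ∩ A)^c = {4,7,8,9}
A ∩ C = {4,8,9}
(A ∩ C) ∪ C = {1,2,4,5,8,9,10}
C ∩ E = {2,4,5,8,10}
((A ∩ C) ∪ C) − (C ∩ E) = {1,9}
(D − (D ∩ A)^c) ∩ (((A ∩ C) ∪ C) − (C ∩ E)) = {9}
|(D − (D ∩ A)^c) ∩ (((A ∩ C) ∪ C) − (C ∩ E))| = 1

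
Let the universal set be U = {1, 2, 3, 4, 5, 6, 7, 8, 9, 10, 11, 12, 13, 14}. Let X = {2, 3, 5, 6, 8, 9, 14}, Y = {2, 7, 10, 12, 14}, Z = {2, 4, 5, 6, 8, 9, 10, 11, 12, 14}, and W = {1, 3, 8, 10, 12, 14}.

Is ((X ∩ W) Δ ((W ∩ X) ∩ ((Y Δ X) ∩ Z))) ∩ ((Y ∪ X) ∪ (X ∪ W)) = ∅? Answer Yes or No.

No

X ∩ W = {3, 8, 14}
W ∩ X = {3, 8, 14}
Y Δ X = {3, 5, 6, 7, 8, 9, 10, 12}
(Y Δ X) ∩ Z = {5, 6, 8, 9, 10, 12}
(W ∩ X) ∩ ((Y Δ X) ∩ Z) = {8}
(X ∩ W) Δ ((W ∩ X) ∩ ((Y Δ X) ∩ Z)) = {3, 14}
Y ∪ X = {2, 3, 5, 6, 7, 8, 9, 10, 12, 14}
X ∪ W = {1, 2, 3, 5, 6, 8, 9, 10, 12, 14}
(Y ∪ X) ∪ (X ∪ W) = {1, 2, 3, 5, 6, 7, 8, 9, 10, 12, 14}
3 lies in both, so they are not disjoint.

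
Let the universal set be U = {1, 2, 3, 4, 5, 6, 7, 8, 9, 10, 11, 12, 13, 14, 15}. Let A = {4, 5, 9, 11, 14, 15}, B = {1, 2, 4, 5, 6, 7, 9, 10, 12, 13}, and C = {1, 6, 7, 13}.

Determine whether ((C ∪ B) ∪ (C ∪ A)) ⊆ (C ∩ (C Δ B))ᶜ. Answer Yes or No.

Yes

C ∪ B = {1, 2, 4, 5, 6, 7, 9, 10, 12, 13}
C ∪ A = {1, 4, 5, 6, 7, 9, 11, 13, 14, 15}
(C ∪ B) ∪ (C ∪ A) = {1, 2, 4, 5, 6, 7, 9, 10, 11, 12, 13, 14, 15}
C Δ B = {2, 4, 5, 9, 10, 12}
C ∩ (C Δ B) = {}
(C ∩ (C Δ B))ᶜ = {1, 2, 3, 4, 5, 6, 7, 8, 9, 10, 11, 12, 13, 14, 15}
Every element of {1, 2, 4, 5, 6, 7, 9, 10, 11, 12, 13, 14, 15} is in {1, 2, 3, 4, 5, 6, 7, 8, 9, 10, 11, 12, 13, 14, 15}, so (C ∪ B) ∪ (C ∪ A) ⊆ (C ∩ (C Δ B))ᶜ.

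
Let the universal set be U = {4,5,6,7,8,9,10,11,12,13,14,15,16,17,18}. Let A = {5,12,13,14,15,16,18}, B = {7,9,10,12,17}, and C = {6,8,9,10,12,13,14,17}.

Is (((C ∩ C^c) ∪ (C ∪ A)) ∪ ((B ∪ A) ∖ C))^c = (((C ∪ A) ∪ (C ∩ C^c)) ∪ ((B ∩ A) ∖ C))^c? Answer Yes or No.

No

C^c = {4,5,7,11,15,16,18}
C ∩ C^c = {}
C ∪ A = {5,6,8,9,10,12,13,14,15,16,17,18}
(C ∩ C^c) ∪ (C ∪ A) = {5,6,8,9,10,12,13,14,15,16,17,18}
B ∪ A = {5,7,9,10,12,13,14,15,16,17,18}
(B ∪ A) ∖ C = {5,7,15,16,18}
((C ∩ C^c) ∪ (C ∪ A)) ∪ ((B ∪ A) ∖ C) = {5,6,7,8,9,10,12,13,14,15,16,17,18}
(((C ∩ C^c) ∪ (C ∪ A)) ∪ ((B ∪ A) ∖ C))^c = {4,11}
(C ∪ A) ∪ (C ∩ C^c) = {5,6,8,9,10,12,13,14,15,16,17,18}
B ∩ A = {12}
(B ∩ A) ∖ C = {}
((C ∪ A) ∪ (C ∩ C^c)) ∪ ((B ∩ A) ∖ C) = {5,6,8,9,10,12,13,14,15,16,17,18}
(((C ∪ A) ∪ (C ∩ C^c)) ∪ ((B ∩ A) ∖ C))^c = {4,7,11}
7 ∈ (((C ∪ A) ∪ (C ∩ C^c)) ∪ ((B ∩ A) ∖ C))^c but 7 ∉ (((C ∩ C^c) ∪ (C ∪ A)) ∪ ((B ∪ A) ∖ C))^c, so they differ.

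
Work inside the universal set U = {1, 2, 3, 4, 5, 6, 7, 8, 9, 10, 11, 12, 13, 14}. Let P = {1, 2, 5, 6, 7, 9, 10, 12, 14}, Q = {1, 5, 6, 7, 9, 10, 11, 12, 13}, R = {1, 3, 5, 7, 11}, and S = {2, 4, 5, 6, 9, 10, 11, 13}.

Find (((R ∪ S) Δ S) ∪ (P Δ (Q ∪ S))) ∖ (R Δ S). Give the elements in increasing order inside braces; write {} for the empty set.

{11, 14}

R ∪ S = {1, 2, 3, 4, 5, 6, 7, 9, 10, 11, 13}
(R ∪ S) Δ S = {1, 3, 7}
Q ∪ S = {1, 2, 4, 5, 6, 7, 9, 10, 11, 12, 13}
P Δ (Q ∪ S) = {4, 11, 13, 14}
((R ∪ S) Δ S) ∪ (P Δ (Q ∪ S)) = {1, 3, 4, 7, 11, 13, 14}
R Δ S = {1, 2, 3, 4, 6, 7, 9, 10, 13}
(((R ∪ S) Δ S) ∪ (P Δ (Q ∪ S))) ∖ (R Δ S) = {11, 14}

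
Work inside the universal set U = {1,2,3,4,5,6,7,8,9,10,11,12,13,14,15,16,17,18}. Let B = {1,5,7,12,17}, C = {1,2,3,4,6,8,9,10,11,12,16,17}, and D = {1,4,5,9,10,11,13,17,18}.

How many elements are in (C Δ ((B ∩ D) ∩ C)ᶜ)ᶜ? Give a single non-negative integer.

10

B ∩ D = {1,5,17}
(B ∩ D) ∩ C = {1,17}
((B ∩ D) ∩ C)ᶜ = {2,3,4,5,6,7,8,9,10,11,12,13,14,15,16,18}
C Δ ((B ∩ D) ∩ C)ᶜ = {1,5,7,13,14,15,17,18}
(C Δ ((B ∩ D) ∩ C)ᶜ)ᶜ = {2,3,4,6,8,9,10,11,12,16}
|(C Δ ((B ∩ D) ∩ C)ᶜ)ᶜ| = 10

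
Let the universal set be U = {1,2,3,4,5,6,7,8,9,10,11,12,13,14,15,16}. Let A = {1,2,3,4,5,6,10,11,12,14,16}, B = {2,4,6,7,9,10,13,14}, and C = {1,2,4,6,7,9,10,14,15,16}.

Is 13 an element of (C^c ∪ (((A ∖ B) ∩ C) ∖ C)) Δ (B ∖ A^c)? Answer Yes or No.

Yes

13 ∉ C, so 13 ∈ C^c
13 ∉ A and 13 ∈ B, so 13 ∉ A ∖ B
13 ∉ (A ∖ B) and 13 ∉ C, so 13 ∉ (A ∖ B) ∩ C
13 ∉ ((A ∖ B) ∩ C) and 13 ∉ C, so 13 ∉ ((A ∖ B) ∩ C) ∖ C
13 ∈ C^c and 13 ∉ (((A ∖ B) ∩ C) ∖ C), so 13 ∈ C^c ∪ (((A ∖ B) ∩ C) ∖ C)
13 ∉ A, so 13 ∈ A^c
13 ∈ B and 13 ∈ A^c, so 13 ∉ B ∖ A^c
13 ∈ (C^c ∪ (((A ∖ B) ∩ C) ∖ C)) and 13 ∉ (B ∖ A^c), so 13 ∈ (C^c ∪ (((A ∖ B) ∩ C) ∖ C)) Δ (B ∖ A^c)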